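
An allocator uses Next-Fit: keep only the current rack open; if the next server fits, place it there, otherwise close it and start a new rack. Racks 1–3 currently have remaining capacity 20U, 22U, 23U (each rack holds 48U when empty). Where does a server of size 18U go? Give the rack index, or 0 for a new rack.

3

Next-Fit only looks at rack 3, which has 23U free.
18U fits there.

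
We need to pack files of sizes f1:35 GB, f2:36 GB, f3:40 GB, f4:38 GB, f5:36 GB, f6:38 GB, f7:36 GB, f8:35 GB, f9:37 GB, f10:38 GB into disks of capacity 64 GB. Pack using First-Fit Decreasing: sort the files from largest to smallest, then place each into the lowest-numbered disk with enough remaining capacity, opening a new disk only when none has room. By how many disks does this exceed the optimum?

First-Fit Decreasing: [40] [38] [38] [38] [37] [36] [36] [36] [35] [35] → 10 disks.
10 files exceed 32 GB (half the capacity), and no two of those can share a disk, so at least 10 disks are needed.
So 10 is already optimal.

0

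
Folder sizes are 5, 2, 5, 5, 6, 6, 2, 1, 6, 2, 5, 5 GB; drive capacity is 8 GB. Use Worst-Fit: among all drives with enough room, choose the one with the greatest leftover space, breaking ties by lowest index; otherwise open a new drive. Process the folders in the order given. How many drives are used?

8

5 GB → drive 1 (remaining 3 GB)
2 GB → drive 1 (remaining 1 GB)
5 GB → drive 2 (remaining 3 GB)
5 GB → drive 3 (remaining 3 GB)
6 GB → drive 4 (remaining 2 GB)
6 GB → drive 5 (remaining 2 GB)
2 GB → drive 2 (remaining 1 GB)
1 GB → drive 3 (remaining 2 GB)
6 GB → drive 6 (remaining 2 GB)
2 GB → drive 3 (remaining 0 GB)
5 GB → drive 7 (remaining 3 GB)
5 GB → drive 8 (remaining 3 GB)
Final drives: [5,2] [5,2] [5,1,2] [6] [6] [6] [5] [5].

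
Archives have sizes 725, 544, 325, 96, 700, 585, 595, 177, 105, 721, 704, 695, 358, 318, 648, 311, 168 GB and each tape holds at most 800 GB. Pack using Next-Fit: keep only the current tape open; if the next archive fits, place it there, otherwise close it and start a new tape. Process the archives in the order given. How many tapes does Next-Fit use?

tape 1: place 725 GB, 75 GB left
tape 2: place 544 GB, 256 GB left
tape 3: place 325 GB, 475 GB left
tape 3: place 96 GB, 379 GB left
tape 4: place 700 GB, 100 GB left
tape 5: place 585 GB, 215 GB left
tape 6: place 595 GB, 205 GB left
tape 6: place 177 GB, 28 GB left
tape 7: place 105 GB, 695 GB left
tape 8: place 721 GB, 79 GB left
tape 9: place 704 GB, 96 GB left
tape 10: place 695 GB, 105 GB left
tape 11: place 358 GB, 442 GB left
tape 11: place 318 GB, 124 GB left
tape 12: place 648 GB, 152 GB left
tape 13: place 311 GB, 489 GB left
tape 13: place 168 GB, 321 GB left
Final tapes: [725] [544] [325,96] [700] [585] [595,177] [105] [721] [704] [695] [358,318] [648] [311,168].

13 tapes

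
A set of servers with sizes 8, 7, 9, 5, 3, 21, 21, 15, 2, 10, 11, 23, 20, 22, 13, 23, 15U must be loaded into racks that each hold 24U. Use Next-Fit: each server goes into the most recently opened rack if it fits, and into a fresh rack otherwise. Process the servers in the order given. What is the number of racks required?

12

8U → rack 1 (remaining 16U)
7U → rack 1 (remaining 9U)
9U → rack 1 (remaining 0U)
5U → rack 2 (remaining 19U)
3U → rack 2 (remaining 16U)
21U → rack 3 (remaining 3U)
21U → rack 4 (remaining 3U)
15U → rack 5 (remaining 9U)
2U → rack 5 (remaining 7U)
10U → rack 6 (remaining 14U)
11U → rack 6 (remaining 3U)
23U → rack 7 (remaining 1U)
20U → rack 8 (remaining 4U)
22U → rack 9 (remaining 2U)
13U → rack 10 (remaining 11U)
23U → rack 11 (remaining 1U)
15U → rack 12 (remaining 9U)
Final racks: [8,7,9] [5,3] [21] [21] [15,2] [10,11] [23] [20] [22] [13] [23] [15].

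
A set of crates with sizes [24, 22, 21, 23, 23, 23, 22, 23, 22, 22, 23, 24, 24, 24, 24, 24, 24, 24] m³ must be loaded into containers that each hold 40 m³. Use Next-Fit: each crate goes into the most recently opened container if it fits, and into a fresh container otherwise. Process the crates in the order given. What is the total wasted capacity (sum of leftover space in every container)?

24 m³ → container 1 (remaining 16 m³)
22 m³ → container 2 (remaining 18 m³)
21 m³ → container 3 (remaining 19 m³)
23 m³ → container 4 (remaining 17 m³)
23 m³ → container 5 (remaining 17 m³)
23 m³ → container 6 (remaining 17 m³)
22 m³ → container 7 (remaining 18 m³)
23 m³ → container 8 (remaining 17 m³)
22 m³ → container 9 (remaining 18 m³)
22 m³ → container 10 (remaining 18 m³)
23 m³ → container 11 (remaining 17 m³)
24 m³ → container 12 (remaining 16 m³)
24 m³ → container 13 (remaining 16 m³)
24 m³ → container 14 (remaining 16 m³)
24 m³ → container 15 (remaining 16 m³)
24 m³ → container 16 (remaining 16 m³)
24 m³ → container 17 (remaining 16 m³)
24 m³ → container 18 (remaining 16 m³)
18 containers × 40 m³ = 720 m³; used 416 m³; unused 304 m³.

304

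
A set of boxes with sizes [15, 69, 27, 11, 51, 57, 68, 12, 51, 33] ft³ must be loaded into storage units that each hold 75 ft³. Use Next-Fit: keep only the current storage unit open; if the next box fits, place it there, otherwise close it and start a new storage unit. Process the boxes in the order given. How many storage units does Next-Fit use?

8

15 ft³ → storage unit 1 (remaining 60 ft³)
69 ft³ → storage unit 2 (remaining 6 ft³)
27 ft³ → storage unit 3 (remaining 48 ft³)
11 ft³ → storage unit 3 (remaining 37 ft³)
51 ft³ → storage unit 4 (remaining 24 ft³)
57 ft³ → storage unit 5 (remaining 18 ft³)
68 ft³ → storage unit 6 (remaining 7 ft³)
12 ft³ → storage unit 7 (remaining 63 ft³)
51 ft³ → storage unit 7 (remaining 12 ft³)
33 ft³ → storage unit 8 (remaining 42 ft³)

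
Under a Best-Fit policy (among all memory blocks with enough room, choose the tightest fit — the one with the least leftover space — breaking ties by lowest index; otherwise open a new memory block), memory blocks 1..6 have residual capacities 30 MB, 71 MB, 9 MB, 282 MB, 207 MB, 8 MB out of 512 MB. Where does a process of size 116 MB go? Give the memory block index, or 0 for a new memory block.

5

Memory blocks with room: memory block 4 (282 MB), memory block 5 (207 MB).
Tightest fit is memory block 5 with 207 MB free.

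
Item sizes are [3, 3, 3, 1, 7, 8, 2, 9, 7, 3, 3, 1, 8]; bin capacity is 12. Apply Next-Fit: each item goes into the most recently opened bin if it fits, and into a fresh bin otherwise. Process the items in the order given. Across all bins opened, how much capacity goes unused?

Put 3 in bin 1; 9 remain.
Put 3 in bin 1; 6 remain.
Put 3 in bin 1; 3 remain.
Put 1 in bin 1; 2 remain.
Put 7 in bin 2; 5 remain.
Put 8 in bin 3; 4 remain.
Put 2 in bin 3; 2 remain.
Put 9 in bin 4; 3 remain.
Put 7 in bin 5; 5 remain.
Put 3 in bin 5; 2 remain.
Put 3 in bin 6; 9 remain.
Put 1 in bin 6; 8 remain.
Put 8 in bin 6; 0 remain.
6 bins × 12 = 72; used 58; unused 14.

14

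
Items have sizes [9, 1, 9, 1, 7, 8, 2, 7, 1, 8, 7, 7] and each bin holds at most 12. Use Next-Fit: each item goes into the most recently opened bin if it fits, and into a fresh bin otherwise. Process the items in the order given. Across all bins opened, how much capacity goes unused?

Put 9 in bin 1; 3 remain.
Put 1 in bin 1; 2 remain.
Put 9 in bin 2; 3 remain.
Put 1 in bin 2; 2 remain.
Put 7 in bin 3; 5 remain.
Put 8 in bin 4; 4 remain.
Put 2 in bin 4; 2 remain.
Put 7 in bin 5; 5 remain.
Put 1 in bin 5; 4 remain.
Put 8 in bin 6; 4 remain.
Put 7 in bin 7; 5 remain.
Put 7 in bin 8; 5 remain.
8 bins × 12 = 96; used 67; unused 29.

29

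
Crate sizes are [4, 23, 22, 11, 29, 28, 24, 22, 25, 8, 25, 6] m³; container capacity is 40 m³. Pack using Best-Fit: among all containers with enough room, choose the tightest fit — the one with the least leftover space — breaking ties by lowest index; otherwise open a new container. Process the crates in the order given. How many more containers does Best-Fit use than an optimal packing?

Best-Fit: [4,23,11] [22] [29,8] [28,6] [24] [22] [25] [25] → 8 containers.
8 crates exceed 20 m³ (half the capacity), and no two of those can share a container, so at least 8 containers are needed.
So 8 is already optimal.

0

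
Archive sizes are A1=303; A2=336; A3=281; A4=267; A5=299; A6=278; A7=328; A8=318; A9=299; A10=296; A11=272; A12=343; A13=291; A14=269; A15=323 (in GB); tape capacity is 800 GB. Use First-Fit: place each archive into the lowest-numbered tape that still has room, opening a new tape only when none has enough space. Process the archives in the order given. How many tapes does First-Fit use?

A1 (303 GB) → tape 1 (remaining 497 GB)
A2 (336 GB) → tape 1 (remaining 161 GB)
A3 (281 GB) → tape 2 (remaining 519 GB)
A4 (267 GB) → tape 2 (remaining 252 GB)
A5 (299 GB) → tape 3 (remaining 501 GB)
A6 (278 GB) → tape 3 (remaining 223 GB)
A7 (328 GB) → tape 4 (remaining 472 GB)
A8 (318 GB) → tape 4 (remaining 154 GB)
A9 (299 GB) → tape 5 (remaining 501 GB)
A10 (296 GB) → tape 5 (remaining 205 GB)
A11 (272 GB) → tape 6 (remaining 528 GB)
A12 (343 GB) → tape 6 (remaining 185 GB)
A13 (291 GB) → tape 7 (remaining 509 GB)
A14 (269 GB) → tape 7 (remaining 240 GB)
A15 (323 GB) → tape 8 (remaining 477 GB)

8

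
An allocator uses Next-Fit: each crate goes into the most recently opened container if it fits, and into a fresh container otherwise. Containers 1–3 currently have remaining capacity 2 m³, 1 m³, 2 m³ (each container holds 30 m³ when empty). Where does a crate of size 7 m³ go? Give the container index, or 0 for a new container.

0

Next-Fit only looks at container 3, which has 2 m³ free.
7 m³ does not fit, so a new container is opened.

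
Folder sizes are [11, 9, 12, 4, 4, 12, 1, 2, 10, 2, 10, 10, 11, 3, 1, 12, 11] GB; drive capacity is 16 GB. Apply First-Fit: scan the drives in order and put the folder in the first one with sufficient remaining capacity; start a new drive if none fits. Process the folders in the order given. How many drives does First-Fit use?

10

11 GB → drive 1 (remaining 5 GB)
9 GB → drive 2 (remaining 7 GB)
12 GB → drive 3 (remaining 4 GB)
4 GB → drive 1 (remaining 1 GB)
4 GB → drive 2 (remaining 3 GB)
12 GB → drive 4 (remaining 4 GB)
1 GB → drive 1 (remaining 0 GB)
2 GB → drive 2 (remaining 1 GB)
10 GB → drive 5 (remaining 6 GB)
2 GB → drive 3 (remaining 2 GB)
10 GB → drive 6 (remaining 6 GB)
10 GB → drive 7 (remaining 6 GB)
11 GB → drive 8 (remaining 5 GB)
3 GB → drive 4 (remaining 1 GB)
1 GB → drive 2 (remaining 0 GB)
12 GB → drive 9 (remaining 4 GB)
11 GB → drive 10 (remaining 5 GB)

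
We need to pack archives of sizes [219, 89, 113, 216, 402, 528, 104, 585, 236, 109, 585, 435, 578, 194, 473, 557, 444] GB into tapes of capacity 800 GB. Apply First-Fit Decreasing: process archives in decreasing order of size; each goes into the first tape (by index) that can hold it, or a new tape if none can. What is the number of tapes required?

9 tapes

Sorted descending: 585, 585, 578, 557, 528, 473, 444, 435, 402, 236, 219, 216, 194, 113, 109, 104, 89.
585 GB → tape 1 (remaining 215 GB)
585 GB → tape 2 (remaining 215 GB)
578 GB → tape 3 (remaining 222 GB)
557 GB → tape 4 (remaining 243 GB)
528 GB → tape 5 (remaining 272 GB)
473 GB → tape 6 (remaining 327 GB)
444 GB → tape 7 (remaining 356 GB)
435 GB → tape 8 (remaining 365 GB)
402 GB → tape 9 (remaining 398 GB)
236 GB → tape 4 (remaining 7 GB)
219 GB → tape 3 (remaining 3 GB)
216 GB → tape 5 (remaining 56 GB)
194 GB → tape 1 (remaining 21 GB)
113 GB → tape 2 (remaining 102 GB)
109 GB → tape 6 (remaining 218 GB)
104 GB → tape 6 (remaining 114 GB)
89 GB → tape 2 (remaining 13 GB)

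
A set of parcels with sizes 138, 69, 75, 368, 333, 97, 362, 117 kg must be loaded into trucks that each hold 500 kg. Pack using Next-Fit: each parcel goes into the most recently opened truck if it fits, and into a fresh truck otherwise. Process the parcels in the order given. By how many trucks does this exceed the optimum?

0

Next-Fit: [138,69,75] [368] [333,97] [362,117] → 4 trucks.
Total size 1559 kg; any packing needs at least ⌈1559/500⌉ = 4 trucks.
So 4 is already optimal.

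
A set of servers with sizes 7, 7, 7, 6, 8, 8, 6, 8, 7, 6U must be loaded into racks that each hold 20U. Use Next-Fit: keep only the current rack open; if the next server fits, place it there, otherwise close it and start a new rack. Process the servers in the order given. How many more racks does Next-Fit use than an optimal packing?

Next-Fit: [7,7] [7,6] [8,8] [6,8] [7,6] → 5 racks.
Total size 70U; any packing needs at least ⌈70/20⌉ = 4 racks.
An optimal packing achieves that bound: [8,8] [8,7] [7,7,6] [7,6,6] → 4 racks.
Excess: 5 − 4 = 1.

1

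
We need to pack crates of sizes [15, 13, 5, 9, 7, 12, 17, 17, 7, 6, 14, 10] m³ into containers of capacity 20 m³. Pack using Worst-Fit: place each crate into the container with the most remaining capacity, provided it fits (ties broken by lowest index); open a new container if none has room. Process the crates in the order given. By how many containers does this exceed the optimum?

Worst-Fit: [15] [13,5] [9,7] [12,7] [17] [17] [6,14] [10] → 8 containers.
Total size 132 m³; any packing needs at least ⌈132/20⌉ = 7 containers.
An optimal packing achieves that bound: [17] [17] [15,5] [14,6] [13,7] [12,7] [10,9] → 7 containers.
Excess: 8 − 7 = 1.

1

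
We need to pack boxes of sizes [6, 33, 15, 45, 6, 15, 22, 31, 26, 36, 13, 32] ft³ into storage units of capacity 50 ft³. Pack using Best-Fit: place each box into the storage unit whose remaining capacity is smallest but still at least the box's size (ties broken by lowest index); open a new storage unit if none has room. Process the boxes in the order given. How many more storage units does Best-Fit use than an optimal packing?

1

Best-Fit: [6,33,6] [15,15] [45] [22,26] [31] [36,13] [32] → 7 storage units.
Total size 280 ft³; any packing needs at least ⌈280/50⌉ = 6 storage units.
An optimal packing achieves that bound: [45] [36,13] [33,15] [32,15] [31,6,6] [26,22] → 6 storage units.
Excess: 7 − 6 = 1.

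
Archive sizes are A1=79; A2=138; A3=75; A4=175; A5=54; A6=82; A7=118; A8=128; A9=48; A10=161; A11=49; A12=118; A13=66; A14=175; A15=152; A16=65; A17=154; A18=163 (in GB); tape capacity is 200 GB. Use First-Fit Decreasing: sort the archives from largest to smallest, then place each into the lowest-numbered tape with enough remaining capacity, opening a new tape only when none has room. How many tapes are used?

11

Sorted descending: 175, 175, 163, 161, 154, 152, 138, 128, 118, 118, 82, 79, 75, 66, 65, 54, 49, 48.
Put 175 GB in tape 1; 25 GB remain.
Put 175 GB in tape 2; 25 GB remain.
Put 163 GB in tape 3; 37 GB remain.
Put 161 GB in tape 4; 39 GB remain.
Put 154 GB in tape 5; 46 GB remain.
Put 152 GB in tape 6; 48 GB remain.
Put 138 GB in tape 7; 62 GB remain.
Put 128 GB in tape 8; 72 GB remain.
Put 118 GB in tape 9; 82 GB remain.
Put 118 GB in tape 10; 82 GB remain.
Put 82 GB in tape 9; 0 GB remain.
Put 79 GB in tape 10; 3 GB remain.
Put 75 GB in tape 11; 125 GB remain.
Put 66 GB in tape 8; 6 GB remain.
Put 65 GB in tape 11; 60 GB remain.
Put 54 GB in tape 7; 8 GB remain.
Put 49 GB in tape 11; 11 GB remain.
Put 48 GB in tape 6; 0 GB remain.
Final tapes: [175] [175] [163] [161] [154] [152,48] [138,54] [128,66] [118,82] [118,79] [75,65,49].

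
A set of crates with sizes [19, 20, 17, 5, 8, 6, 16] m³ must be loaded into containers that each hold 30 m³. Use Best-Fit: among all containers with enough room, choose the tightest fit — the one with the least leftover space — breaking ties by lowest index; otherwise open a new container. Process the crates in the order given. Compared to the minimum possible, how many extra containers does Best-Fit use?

0

Best-Fit: [19,8] [20,5] [17,6] [16] → 4 containers.
Total size 91 m³; any packing needs at least ⌈91/30⌉ = 4 containers.
So 4 is already optimal.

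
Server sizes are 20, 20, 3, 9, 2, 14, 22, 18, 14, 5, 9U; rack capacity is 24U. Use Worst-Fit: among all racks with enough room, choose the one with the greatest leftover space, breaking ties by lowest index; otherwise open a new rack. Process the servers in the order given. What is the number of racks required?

7

20U → rack 1 (remaining 4U)
20U → rack 2 (remaining 4U)
3U → rack 1 (remaining 1U)
9U → rack 3 (remaining 15U)
2U → rack 3 (remaining 13U)
14U → rack 4 (remaining 10U)
22U → rack 5 (remaining 2U)
18U → rack 6 (remaining 6U)
14U → rack 7 (remaining 10U)
5U → rack 3 (remaining 8U)
9U → rack 4 (remaining 1U)
Final racks: [20,3] [20] [9,2,5] [14,9] [22] [18] [14].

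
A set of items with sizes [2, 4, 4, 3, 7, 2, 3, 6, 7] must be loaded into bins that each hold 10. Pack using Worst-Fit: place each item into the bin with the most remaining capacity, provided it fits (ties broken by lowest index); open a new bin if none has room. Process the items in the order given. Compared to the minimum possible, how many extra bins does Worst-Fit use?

1

Worst-Fit: [2,4,4] [3,7] [2,3] [6] [7] → 5 bins.
Total size 38; any packing needs at least ⌈38/10⌉ = 4 bins.
An optimal packing achieves that bound: [7,3] [7,3] [6,4] [4,2,2] → 4 bins.
Excess: 5 − 4 = 1.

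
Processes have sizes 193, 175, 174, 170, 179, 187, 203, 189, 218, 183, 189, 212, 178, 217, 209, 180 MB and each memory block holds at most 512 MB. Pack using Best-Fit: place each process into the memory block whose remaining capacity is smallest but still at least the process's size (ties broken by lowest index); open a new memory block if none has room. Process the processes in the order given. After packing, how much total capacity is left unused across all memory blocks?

1040

memory block 1: place 193 MB, 319 MB left
memory block 1: place 175 MB, 144 MB left
memory block 2: place 174 MB, 338 MB left
memory block 2: place 170 MB, 168 MB left
memory block 3: place 179 MB, 333 MB left
memory block 3: place 187 MB, 146 MB left
memory block 4: place 203 MB, 309 MB left
memory block 4: place 189 MB, 120 MB left
memory block 5: place 218 MB, 294 MB left
memory block 5: place 183 MB, 111 MB left
memory block 6: place 189 MB, 323 MB left
memory block 6: place 212 MB, 111 MB left
memory block 7: place 178 MB, 334 MB left
memory block 7: place 217 MB, 117 MB left
memory block 8: place 209 MB, 303 MB left
memory block 8: place 180 MB, 123 MB left
8 memory blocks × 512 MB = 4096 MB; used 3056 MB; unused 1040 MB.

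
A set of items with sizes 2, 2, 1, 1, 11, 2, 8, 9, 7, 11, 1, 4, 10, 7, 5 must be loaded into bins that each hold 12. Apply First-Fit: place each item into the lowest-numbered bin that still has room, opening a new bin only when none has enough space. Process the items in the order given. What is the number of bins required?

8 bins

bin 1: place 2, 10 left
bin 1: place 2, 8 left
bin 1: place 1, 7 left
bin 1: place 1, 6 left
bin 2: place 11, 1 left
bin 1: place 2, 4 left
bin 3: place 8, 4 left
bin 4: place 9, 3 left
bin 5: place 7, 5 left
bin 6: place 11, 1 left
bin 1: place 1, 3 left
bin 3: place 4, 0 left
bin 7: place 10, 2 left
bin 8: place 7, 5 left
bin 5: place 5, 0 left
Final bins: [2,2,1,1,2,1] [11] [8,4] [9] [7,5] [11] [10] [7].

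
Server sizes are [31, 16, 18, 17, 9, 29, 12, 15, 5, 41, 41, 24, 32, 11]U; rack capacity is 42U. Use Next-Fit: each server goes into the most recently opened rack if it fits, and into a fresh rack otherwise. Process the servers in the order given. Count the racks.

Put 31U in rack 1; 11U remain.
Put 16U in rack 2; 26U remain.
Put 18U in rack 2; 8U remain.
Put 17U in rack 3; 25U remain.
Put 9U in rack 3; 16U remain.
Put 29U in rack 4; 13U remain.
Put 12U in rack 4; 1U remain.
Put 15U in rack 5; 27U remain.
Put 5U in rack 5; 22U remain.
Put 41U in rack 6; 1U remain.
Put 41U in rack 7; 1U remain.
Put 24U in rack 8; 18U remain.
Put 32U in rack 9; 10U remain.
Put 11U in rack 10; 31U remain.

10 racks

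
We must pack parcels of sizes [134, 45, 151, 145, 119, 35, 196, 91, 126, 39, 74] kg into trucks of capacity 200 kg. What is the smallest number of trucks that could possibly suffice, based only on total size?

6

Total size = 134 + 45 + 151 + 145 + 119 + 35 + 196 + 91 + 126 + 39 + 74 = 1155 kg.
⌈1155 / 200⌉ = 6.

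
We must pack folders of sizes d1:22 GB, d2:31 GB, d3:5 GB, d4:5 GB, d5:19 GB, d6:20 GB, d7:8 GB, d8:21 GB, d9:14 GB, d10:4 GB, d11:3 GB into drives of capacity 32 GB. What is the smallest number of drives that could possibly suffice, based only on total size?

5

Total size = 22 + 31 + 5 + 5 + 19 + 20 + 8 + 21 + 14 + 4 + 3 = 152 GB.
⌈152 / 32⌉ = 5.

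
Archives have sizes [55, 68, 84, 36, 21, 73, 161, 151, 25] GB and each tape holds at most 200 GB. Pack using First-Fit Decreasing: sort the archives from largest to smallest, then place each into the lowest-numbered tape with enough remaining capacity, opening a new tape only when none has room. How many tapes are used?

Sorted descending: 161, 151, 84, 73, 68, 55, 36, 25, 21.
tape 1: place 161 GB, 39 GB left
tape 2: place 151 GB, 49 GB left
tape 3: place 84 GB, 116 GB left
tape 3: place 73 GB, 43 GB left
tape 4: place 68 GB, 132 GB left
tape 4: place 55 GB, 77 GB left
tape 1: place 36 GB, 3 GB left
tape 2: place 25 GB, 24 GB left
tape 2: place 21 GB, 3 GB left

4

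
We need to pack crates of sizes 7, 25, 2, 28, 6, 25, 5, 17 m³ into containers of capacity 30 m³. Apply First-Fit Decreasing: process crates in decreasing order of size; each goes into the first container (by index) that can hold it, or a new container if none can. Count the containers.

4

Sorted descending: 28, 25, 25, 17, 7, 6, 5, 2.
container 1: place 28 m³, 2 m³ left
container 2: place 25 m³, 5 m³ left
container 3: place 25 m³, 5 m³ left
container 4: place 17 m³, 13 m³ left
container 4: place 7 m³, 6 m³ left
container 4: place 6 m³, 0 m³ left
container 2: place 5 m³, 0 m³ left
container 1: place 2 m³, 0 m³ left
Final containers: [28,2] [25,5] [25] [17,7,6].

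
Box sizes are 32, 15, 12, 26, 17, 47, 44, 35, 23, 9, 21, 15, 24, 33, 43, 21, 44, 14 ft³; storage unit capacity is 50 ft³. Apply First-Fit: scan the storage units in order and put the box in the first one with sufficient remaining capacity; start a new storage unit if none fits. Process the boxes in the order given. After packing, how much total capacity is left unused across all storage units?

75

storage unit 1: place 32 ft³, 18 ft³ left
storage unit 1: place 15 ft³, 3 ft³ left
storage unit 2: place 12 ft³, 38 ft³ left
storage unit 2: place 26 ft³, 12 ft³ left
storage unit 3: place 17 ft³, 33 ft³ left
storage unit 4: place 47 ft³, 3 ft³ left
storage unit 5: place 44 ft³, 6 ft³ left
storage unit 6: place 35 ft³, 15 ft³ left
storage unit 3: place 23 ft³, 10 ft³ left
storage unit 2: place 9 ft³, 3 ft³ left
storage unit 7: place 21 ft³, 29 ft³ left
storage unit 6: place 15 ft³, 0 ft³ left
storage unit 7: place 24 ft³, 5 ft³ left
storage unit 8: place 33 ft³, 17 ft³ left
storage unit 9: place 43 ft³, 7 ft³ left
storage unit 10: place 21 ft³, 29 ft³ left
storage unit 11: place 44 ft³, 6 ft³ left
storage unit 8: place 14 ft³, 3 ft³ left
11 storage units × 50 ft³ = 550 ft³; used 475 ft³; unused 75 ft³.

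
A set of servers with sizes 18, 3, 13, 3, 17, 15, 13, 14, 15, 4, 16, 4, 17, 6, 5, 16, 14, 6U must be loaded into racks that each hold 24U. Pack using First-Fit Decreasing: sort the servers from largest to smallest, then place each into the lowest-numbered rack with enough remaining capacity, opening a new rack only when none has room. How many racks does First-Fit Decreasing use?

Sorted descending: 18, 17, 17, 16, 16, 15, 15, 14, 14, 13, 13, 6, 6, 5, 4, 4, 3, 3.
18U → rack 1 (remaining 6U)
17U → rack 2 (remaining 7U)
17U → rack 3 (remaining 7U)
16U → rack 4 (remaining 8U)
16U → rack 5 (remaining 8U)
15U → rack 6 (remaining 9U)
15U → rack 7 (remaining 9U)
14U → rack 8 (remaining 10U)
14U → rack 9 (remaining 10U)
13U → rack 10 (remaining 11U)
13U → rack 11 (remaining 11U)
6U → rack 1 (remaining 0U)
6U → rack 2 (remaining 1U)
5U → rack 3 (remaining 2U)
4U → rack 4 (remaining 4U)
4U → rack 4 (remaining 0U)
3U → rack 5 (remaining 5U)
3U → rack 5 (remaining 2U)
Final racks: [18,6] [17,6] [17,5] [16,4,4] [16,3,3] [15] [15] [14] [14] [13] [13].

11 racks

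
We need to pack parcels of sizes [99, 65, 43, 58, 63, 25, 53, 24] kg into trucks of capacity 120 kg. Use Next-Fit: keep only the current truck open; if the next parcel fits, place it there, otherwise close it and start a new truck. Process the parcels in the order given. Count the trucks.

5

Put 99 kg in truck 1; 21 kg remain.
Put 65 kg in truck 2; 55 kg remain.
Put 43 kg in truck 2; 12 kg remain.
Put 58 kg in truck 3; 62 kg remain.
Put 63 kg in truck 4; 57 kg remain.
Put 25 kg in truck 4; 32 kg remain.
Put 53 kg in truck 5; 67 kg remain.
Put 24 kg in truck 5; 43 kg remain.
Final trucks: [99] [65,43] [58] [63,25] [53,24].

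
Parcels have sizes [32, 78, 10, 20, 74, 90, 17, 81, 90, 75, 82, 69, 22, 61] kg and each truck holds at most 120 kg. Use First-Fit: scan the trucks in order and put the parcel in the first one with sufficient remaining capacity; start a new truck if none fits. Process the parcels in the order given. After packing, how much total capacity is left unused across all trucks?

279

truck 1: place 32 kg, 88 kg left
truck 1: place 78 kg, 10 kg left
truck 1: place 10 kg, 0 kg left
truck 2: place 20 kg, 100 kg left
truck 2: place 74 kg, 26 kg left
truck 3: place 90 kg, 30 kg left
truck 2: place 17 kg, 9 kg left
truck 4: place 81 kg, 39 kg left
truck 5: place 90 kg, 30 kg left
truck 6: place 75 kg, 45 kg left
truck 7: place 82 kg, 38 kg left
truck 8: place 69 kg, 51 kg left
truck 3: place 22 kg, 8 kg left
truck 9: place 61 kg, 59 kg left
9 trucks × 120 kg = 1080 kg; used 801 kg; unused 279 kg.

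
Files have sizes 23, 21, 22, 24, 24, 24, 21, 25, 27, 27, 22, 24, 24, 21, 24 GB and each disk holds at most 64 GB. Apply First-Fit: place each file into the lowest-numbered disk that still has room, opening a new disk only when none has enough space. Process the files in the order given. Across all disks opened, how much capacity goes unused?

Put 23 GB in disk 1; 41 GB remain.
Put 21 GB in disk 1; 20 GB remain.
Put 22 GB in disk 2; 42 GB remain.
Put 24 GB in disk 2; 18 GB remain.
Put 24 GB in disk 3; 40 GB remain.
Put 24 GB in disk 3; 16 GB remain.
Put 21 GB in disk 4; 43 GB remain.
Put 25 GB in disk 4; 18 GB remain.
Put 27 GB in disk 5; 37 GB remain.
Put 27 GB in disk 5; 10 GB remain.
Put 22 GB in disk 6; 42 GB remain.
Put 24 GB in disk 6; 18 GB remain.
Put 24 GB in disk 7; 40 GB remain.
Put 21 GB in disk 7; 19 GB remain.
Put 24 GB in disk 8; 40 GB remain.
8 disks × 64 GB = 512 GB; used 353 GB; unused 159 GB.

159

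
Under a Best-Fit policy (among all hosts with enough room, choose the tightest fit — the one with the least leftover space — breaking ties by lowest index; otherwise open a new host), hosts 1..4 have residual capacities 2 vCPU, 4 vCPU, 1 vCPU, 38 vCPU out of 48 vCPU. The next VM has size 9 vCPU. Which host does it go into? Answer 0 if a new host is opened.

Hosts with room: host 4 (38 vCPU).
Tightest fit is host 4 with 38 vCPU free.

4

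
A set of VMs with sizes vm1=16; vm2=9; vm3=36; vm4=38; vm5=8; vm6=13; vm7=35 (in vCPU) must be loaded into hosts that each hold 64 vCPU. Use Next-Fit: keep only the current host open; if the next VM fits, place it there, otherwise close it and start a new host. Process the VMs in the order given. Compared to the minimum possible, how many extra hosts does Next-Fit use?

0

Next-Fit: [16,9,36] [38,8,13] [35] → 3 hosts.
Total size 155 vCPU; any packing needs at least ⌈155/64⌉ = 3 hosts.
So 3 is already optimal.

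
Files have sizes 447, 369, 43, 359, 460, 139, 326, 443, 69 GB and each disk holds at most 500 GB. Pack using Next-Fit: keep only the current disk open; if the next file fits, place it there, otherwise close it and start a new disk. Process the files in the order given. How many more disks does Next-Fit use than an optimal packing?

Next-Fit: [447] [369,43] [359] [460] [139,326] [443] [69] → 7 disks.
Total size 2655 GB; any packing needs at least ⌈2655/500⌉ = 6 disks.
An optimal packing achieves that bound: [460] [447,43] [443] [369,69] [359,139] [326] → 6 disks.
Excess: 7 − 6 = 1.

1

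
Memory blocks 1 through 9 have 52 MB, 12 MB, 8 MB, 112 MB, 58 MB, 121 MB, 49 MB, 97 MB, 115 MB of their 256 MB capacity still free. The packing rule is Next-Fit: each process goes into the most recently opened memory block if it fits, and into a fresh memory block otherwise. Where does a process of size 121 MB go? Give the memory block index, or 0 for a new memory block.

Next-Fit only looks at memory block 9, which has 115 MB free.
121 MB does not fit, so a new memory block is opened.

0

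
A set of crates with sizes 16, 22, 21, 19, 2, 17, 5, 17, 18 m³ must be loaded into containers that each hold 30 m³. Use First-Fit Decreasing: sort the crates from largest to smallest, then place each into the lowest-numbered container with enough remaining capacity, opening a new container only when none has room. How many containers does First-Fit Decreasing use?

7 containers

Sorted descending: 22, 21, 19, 18, 17, 17, 16, 5, 2.
Put 22 m³ in container 1; 8 m³ remain.
Put 21 m³ in container 2; 9 m³ remain.
Put 19 m³ in container 3; 11 m³ remain.
Put 18 m³ in container 4; 12 m³ remain.
Put 17 m³ in container 5; 13 m³ remain.
Put 17 m³ in container 6; 13 m³ remain.
Put 16 m³ in container 7; 14 m³ remain.
Put 5 m³ in container 1; 3 m³ remain.
Put 2 m³ in container 1; 1 m³ remain.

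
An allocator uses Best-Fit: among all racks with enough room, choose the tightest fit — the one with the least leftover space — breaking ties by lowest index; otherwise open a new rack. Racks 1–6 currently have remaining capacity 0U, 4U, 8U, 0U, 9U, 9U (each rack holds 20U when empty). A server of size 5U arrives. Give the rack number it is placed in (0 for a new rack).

Racks with room: rack 3 (8U), rack 5 (9U), rack 6 (9U).
Tightest fit is rack 3 with 8U free.

3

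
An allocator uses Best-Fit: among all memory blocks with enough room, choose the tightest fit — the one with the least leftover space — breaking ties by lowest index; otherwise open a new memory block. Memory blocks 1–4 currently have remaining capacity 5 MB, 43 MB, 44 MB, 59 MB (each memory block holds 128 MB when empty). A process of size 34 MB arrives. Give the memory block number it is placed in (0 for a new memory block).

2

Memory blocks with room: memory block 2 (43 MB), memory block 3 (44 MB), memory block 4 (59 MB).
Tightest fit is memory block 2 with 43 MB free.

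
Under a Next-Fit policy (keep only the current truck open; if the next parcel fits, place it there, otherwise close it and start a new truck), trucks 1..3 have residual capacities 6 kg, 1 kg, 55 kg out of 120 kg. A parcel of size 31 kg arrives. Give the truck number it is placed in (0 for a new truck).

3

Next-Fit only looks at truck 3, which has 55 kg free.
31 kg fits there.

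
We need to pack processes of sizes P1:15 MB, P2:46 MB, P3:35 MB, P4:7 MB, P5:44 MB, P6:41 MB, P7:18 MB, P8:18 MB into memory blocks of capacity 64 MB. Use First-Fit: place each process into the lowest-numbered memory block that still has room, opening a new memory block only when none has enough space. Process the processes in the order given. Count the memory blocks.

memory block 1: place P1 (15 MB), 49 MB left
memory block 1: place P2 (46 MB), 3 MB left
memory block 2: place P3 (35 MB), 29 MB left
memory block 2: place P4 (7 MB), 22 MB left
memory block 3: place P5 (44 MB), 20 MB left
memory block 4: place P6 (41 MB), 23 MB left
memory block 2: place P7 (18 MB), 4 MB left
memory block 3: place P8 (18 MB), 2 MB left

4 memory blocks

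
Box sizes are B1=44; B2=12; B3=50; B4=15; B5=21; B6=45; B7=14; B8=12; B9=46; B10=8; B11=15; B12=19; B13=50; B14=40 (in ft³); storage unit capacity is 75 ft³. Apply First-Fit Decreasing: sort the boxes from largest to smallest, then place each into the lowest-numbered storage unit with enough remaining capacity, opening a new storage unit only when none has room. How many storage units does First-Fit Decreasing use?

6

Sorted descending: 50, 50, 46, 45, 44, 40, 21, 19, 15, 15, 14, 12, 12, 8.
storage unit 1: place 50 ft³, 25 ft³ left
storage unit 2: place 50 ft³, 25 ft³ left
storage unit 3: place 46 ft³, 29 ft³ left
storage unit 4: place 45 ft³, 30 ft³ left
storage unit 5: place 44 ft³, 31 ft³ left
storage unit 6: place 40 ft³, 35 ft³ left
storage unit 1: place 21 ft³, 4 ft³ left
storage unit 2: place 19 ft³, 6 ft³ left
storage unit 3: place 15 ft³, 14 ft³ left
storage unit 4: place 15 ft³, 15 ft³ left
storage unit 3: place 14 ft³, 0 ft³ left
storage unit 4: place 12 ft³, 3 ft³ left
storage unit 5: place 12 ft³, 19 ft³ left
storage unit 5: place 8 ft³, 11 ft³ left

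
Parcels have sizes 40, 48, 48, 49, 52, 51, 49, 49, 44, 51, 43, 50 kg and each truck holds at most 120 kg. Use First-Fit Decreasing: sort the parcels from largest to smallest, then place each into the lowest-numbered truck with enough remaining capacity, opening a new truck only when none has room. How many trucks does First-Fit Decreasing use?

Sorted descending: 52, 51, 51, 50, 49, 49, 49, 48, 48, 44, 43, 40.
Put 52 kg in truck 1; 68 kg remain.
Put 51 kg in truck 1; 17 kg remain.
Put 51 kg in truck 2; 69 kg remain.
Put 50 kg in truck 2; 19 kg remain.
Put 49 kg in truck 3; 71 kg remain.
Put 49 kg in truck 3; 22 kg remain.
Put 49 kg in truck 4; 71 kg remain.
Put 48 kg in truck 4; 23 kg remain.
Put 48 kg in truck 5; 72 kg remain.
Put 44 kg in truck 5; 28 kg remain.
Put 43 kg in truck 6; 77 kg remain.
Put 40 kg in truck 6; 37 kg remain.
Final trucks: [52,51] [51,50] [49,49] [49,48] [48,44] [43,40].

6 trucks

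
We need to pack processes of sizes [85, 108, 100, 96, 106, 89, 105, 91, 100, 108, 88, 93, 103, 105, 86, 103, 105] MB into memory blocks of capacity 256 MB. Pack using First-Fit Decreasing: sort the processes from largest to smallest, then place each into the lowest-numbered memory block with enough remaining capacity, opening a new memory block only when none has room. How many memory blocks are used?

Sorted descending: 108, 108, 106, 105, 105, 105, 103, 103, 100, 100, 96, 93, 91, 89, 88, 86, 85.
memory block 1: place 108 MB, 148 MB left
memory block 1: place 108 MB, 40 MB left
memory block 2: place 106 MB, 150 MB left
memory block 2: place 105 MB, 45 MB left
memory block 3: place 105 MB, 151 MB left
memory block 3: place 105 MB, 46 MB left
memory block 4: place 103 MB, 153 MB left
memory block 4: place 103 MB, 50 MB left
memory block 5: place 100 MB, 156 MB left
memory block 5: place 100 MB, 56 MB left
memory block 6: place 96 MB, 160 MB left
memory block 6: place 93 MB, 67 MB left
memory block 7: place 91 MB, 165 MB left
memory block 7: place 89 MB, 76 MB left
memory block 8: place 88 MB, 168 MB left
memory block 8: place 86 MB, 82 MB left
memory block 9: place 85 MB, 171 MB left

9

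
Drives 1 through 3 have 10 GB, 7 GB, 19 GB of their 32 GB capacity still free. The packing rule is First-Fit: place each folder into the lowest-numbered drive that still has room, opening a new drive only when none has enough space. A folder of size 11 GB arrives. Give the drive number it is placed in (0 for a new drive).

Drives with room: drive 3 (19 GB).
The first with room is drive 3.

3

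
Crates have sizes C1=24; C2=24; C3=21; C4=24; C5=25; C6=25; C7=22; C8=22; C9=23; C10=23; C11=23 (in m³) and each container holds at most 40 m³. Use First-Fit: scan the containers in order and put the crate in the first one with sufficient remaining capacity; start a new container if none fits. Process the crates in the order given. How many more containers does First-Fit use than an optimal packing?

0

First-Fit: [24] [24] [21] [24] [25] [25] [22] [22] [23] [23] [23] → 11 containers.
11 crates exceed 20 m³ (half the capacity), and no two of those can share a container, so at least 11 containers are needed.
So 11 is already optimal.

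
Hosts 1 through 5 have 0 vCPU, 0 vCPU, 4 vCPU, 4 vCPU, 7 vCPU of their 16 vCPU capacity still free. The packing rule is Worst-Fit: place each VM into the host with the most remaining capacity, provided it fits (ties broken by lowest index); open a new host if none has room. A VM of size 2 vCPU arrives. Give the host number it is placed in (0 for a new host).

5

Hosts with room: host 3 (4 vCPU), host 4 (4 vCPU), host 5 (7 vCPU).
Most room is host 5 with 7 vCPU free.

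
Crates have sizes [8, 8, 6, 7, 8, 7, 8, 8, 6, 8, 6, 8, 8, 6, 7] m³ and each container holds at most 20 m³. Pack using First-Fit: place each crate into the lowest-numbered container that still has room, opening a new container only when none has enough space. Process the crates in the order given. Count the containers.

Put 8 m³ in container 1; 12 m³ remain.
Put 8 m³ in container 1; 4 m³ remain.
Put 6 m³ in container 2; 14 m³ remain.
Put 7 m³ in container 2; 7 m³ remain.
Put 8 m³ in container 3; 12 m³ remain.
Put 7 m³ in container 2; 0 m³ remain.
Put 8 m³ in container 3; 4 m³ remain.
Put 8 m³ in container 4; 12 m³ remain.
Put 6 m³ in container 4; 6 m³ remain.
Put 8 m³ in container 5; 12 m³ remain.
Put 6 m³ in container 4; 0 m³ remain.
Put 8 m³ in container 5; 4 m³ remain.
Put 8 m³ in container 6; 12 m³ remain.
Put 6 m³ in container 6; 6 m³ remain.
Put 7 m³ in container 7; 13 m³ remain.

7 containers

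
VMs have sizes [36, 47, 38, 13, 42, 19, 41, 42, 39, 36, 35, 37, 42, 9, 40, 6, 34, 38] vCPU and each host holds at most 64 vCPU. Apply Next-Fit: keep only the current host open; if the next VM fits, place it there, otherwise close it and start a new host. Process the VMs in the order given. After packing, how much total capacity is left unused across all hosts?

302

Put 36 vCPU in host 1; 28 vCPU remain.
Put 47 vCPU in host 2; 17 vCPU remain.
Put 38 vCPU in host 3; 26 vCPU remain.
Put 13 vCPU in host 3; 13 vCPU remain.
Put 42 vCPU in host 4; 22 vCPU remain.
Put 19 vCPU in host 4; 3 vCPU remain.
Put 41 vCPU in host 5; 23 vCPU remain.
Put 42 vCPU in host 6; 22 vCPU remain.
Put 39 vCPU in host 7; 25 vCPU remain.
Put 36 vCPU in host 8; 28 vCPU remain.
Put 35 vCPU in host 9; 29 vCPU remain.
Put 37 vCPU in host 10; 27 vCPU remain.
Put 42 vCPU in host 11; 22 vCPU remain.
Put 9 vCPU in host 11; 13 vCPU remain.
Put 40 vCPU in host 12; 24 vCPU remain.
Put 6 vCPU in host 12; 18 vCPU remain.
Put 34 vCPU in host 13; 30 vCPU remain.
Put 38 vCPU in host 14; 26 vCPU remain.
14 hosts × 64 vCPU = 896 vCPU; used 594 vCPU; unused 302 vCPU.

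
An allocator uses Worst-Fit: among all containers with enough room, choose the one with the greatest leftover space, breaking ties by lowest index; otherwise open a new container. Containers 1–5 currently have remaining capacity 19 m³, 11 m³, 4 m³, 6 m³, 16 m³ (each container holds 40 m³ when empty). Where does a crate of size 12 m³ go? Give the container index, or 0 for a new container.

1

Containers with room: container 1 (19 m³), container 5 (16 m³).
Most room is container 1 with 19 m³ free.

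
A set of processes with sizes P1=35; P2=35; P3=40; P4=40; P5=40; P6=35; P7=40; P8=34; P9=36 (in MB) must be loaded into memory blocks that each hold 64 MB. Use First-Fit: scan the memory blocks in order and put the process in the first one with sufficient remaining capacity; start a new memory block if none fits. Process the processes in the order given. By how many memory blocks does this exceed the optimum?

First-Fit: [35] [35] [40] [40] [40] [35] [40] [34] [36] → 9 memory blocks.
9 processes exceed 32 MB (half the capacity), and no two of those can share a memory block, so at least 9 memory blocks are needed.
So 9 is already optimal.

0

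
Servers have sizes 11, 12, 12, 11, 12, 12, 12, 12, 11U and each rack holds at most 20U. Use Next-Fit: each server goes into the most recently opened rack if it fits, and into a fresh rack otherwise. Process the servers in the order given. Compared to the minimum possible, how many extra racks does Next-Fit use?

Next-Fit: [11] [12] [12] [11] [12] [12] [12] [12] [11] → 9 racks.
9 servers exceed 10U (half the capacity), and no two of those can share a rack, so at least 9 racks are needed.
So 9 is already optimal.

0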